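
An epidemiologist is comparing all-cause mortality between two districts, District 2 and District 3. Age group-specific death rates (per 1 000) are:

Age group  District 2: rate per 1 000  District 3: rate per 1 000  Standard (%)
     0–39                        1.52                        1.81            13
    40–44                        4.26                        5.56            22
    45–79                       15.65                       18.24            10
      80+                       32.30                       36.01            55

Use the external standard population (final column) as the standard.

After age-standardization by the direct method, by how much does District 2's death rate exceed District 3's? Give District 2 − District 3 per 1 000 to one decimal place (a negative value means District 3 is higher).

-2.6

Standard weights: 0.13, 0.22, 0.10, 0.55.
District 2: 0.1300×1.52 + 0.2200×4.26 + 0.1000×15.65 + 0.5500×32.30 = 20.4648 per 1 000.
District 3: 0.1300×1.81 + 0.2200×5.56 + 0.1000×18.24 + 0.5500×36.01 = 23.0880 per 1 000.
Difference = 20.4648 − 23.0880 = -2.6232.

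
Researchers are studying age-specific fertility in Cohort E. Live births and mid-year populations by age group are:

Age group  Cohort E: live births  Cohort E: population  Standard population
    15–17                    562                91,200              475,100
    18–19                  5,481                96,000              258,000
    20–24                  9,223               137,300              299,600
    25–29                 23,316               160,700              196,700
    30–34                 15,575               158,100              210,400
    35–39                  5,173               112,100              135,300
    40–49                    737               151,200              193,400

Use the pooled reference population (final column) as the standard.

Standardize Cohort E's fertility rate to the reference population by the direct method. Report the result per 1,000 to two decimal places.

53.29

Age-specific rates per 1,000 for Cohort E: 6.162, 57.094, 67.174, 145.090, 98.514, 46.146, 4.874.
Standard total = 1,768,500; weights = 0.2686, 0.1459, 0.1694, 0.1112, 0.1190, 0.0765, 0.1094.
Standardized rate: 0.2686×6.162 + 0.1459×57.094 + 0.1694×67.174 + 0.1112×145.090 + 0.1190×98.514 + 0.0765×46.146 + 0.1094×4.874 = 53.2859 per 1,000.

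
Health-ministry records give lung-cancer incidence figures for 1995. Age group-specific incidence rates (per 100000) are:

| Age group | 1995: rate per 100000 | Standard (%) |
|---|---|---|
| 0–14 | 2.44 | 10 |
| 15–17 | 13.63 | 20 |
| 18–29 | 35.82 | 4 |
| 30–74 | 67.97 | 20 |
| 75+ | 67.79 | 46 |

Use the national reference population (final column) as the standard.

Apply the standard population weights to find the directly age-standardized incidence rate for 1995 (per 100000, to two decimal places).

49.18

Standard weights: 0.10, 0.20, 0.04, 0.20, 0.46.
Standardized rate: 0.1000×2.44 + 0.2000×13.63 + 0.0400×35.82 + 0.2000×67.97 + 0.4600×67.79 = 49.1802 per 100000.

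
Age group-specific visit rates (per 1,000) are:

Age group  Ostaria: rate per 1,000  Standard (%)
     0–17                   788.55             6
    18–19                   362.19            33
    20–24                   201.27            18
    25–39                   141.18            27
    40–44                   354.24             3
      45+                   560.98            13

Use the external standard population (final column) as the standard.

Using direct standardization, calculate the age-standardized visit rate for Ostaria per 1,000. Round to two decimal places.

Standard weights: 0.06, 0.33, 0.18, 0.27, 0.03, 0.13.
Standardized rate: 0.0600×788.55 + 0.3300×362.19 + 0.1800×201.27 + 0.2700×141.18 + 0.0300×354.24 + 0.1300×560.98 = 324.7375 per 1,000.

324.74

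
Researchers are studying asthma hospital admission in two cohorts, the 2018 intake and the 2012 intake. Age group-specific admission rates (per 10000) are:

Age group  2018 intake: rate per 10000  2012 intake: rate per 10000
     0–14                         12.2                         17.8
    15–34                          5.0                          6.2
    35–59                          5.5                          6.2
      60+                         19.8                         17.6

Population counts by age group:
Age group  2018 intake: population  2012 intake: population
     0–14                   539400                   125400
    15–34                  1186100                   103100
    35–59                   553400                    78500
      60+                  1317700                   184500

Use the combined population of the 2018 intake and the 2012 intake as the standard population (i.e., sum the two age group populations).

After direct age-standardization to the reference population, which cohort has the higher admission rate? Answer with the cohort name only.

2012 intake

Combined standard total = 4088100; weights = 0.1626, 0.3154, 0.1546, 0.3675.
The 2018 intake: 0.1626×12.2 + 0.3154×5.0 + 0.1546×5.5 + 0.3675×19.8 = 11.6865 per 10000.
The 2012 intake: 0.1626×17.8 + 0.3154×6.2 + 0.1546×6.2 + 0.3675×17.6 = 12.2754 per 10000.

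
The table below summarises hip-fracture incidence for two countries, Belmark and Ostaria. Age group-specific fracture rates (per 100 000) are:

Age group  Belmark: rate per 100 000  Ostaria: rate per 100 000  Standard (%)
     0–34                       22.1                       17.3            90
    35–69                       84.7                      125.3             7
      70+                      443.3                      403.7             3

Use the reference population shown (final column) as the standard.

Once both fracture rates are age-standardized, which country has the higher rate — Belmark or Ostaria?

Standard weights: 0.90, 0.07, 0.03.
Belmark: 0.9000×22.1 + 0.0700×84.7 + 0.0300×443.3 = 39.1180 per 100 000.
Ostaria: 0.9000×17.3 + 0.0700×125.3 + 0.0300×403.7 = 36.4520 per 100 000.

Belmark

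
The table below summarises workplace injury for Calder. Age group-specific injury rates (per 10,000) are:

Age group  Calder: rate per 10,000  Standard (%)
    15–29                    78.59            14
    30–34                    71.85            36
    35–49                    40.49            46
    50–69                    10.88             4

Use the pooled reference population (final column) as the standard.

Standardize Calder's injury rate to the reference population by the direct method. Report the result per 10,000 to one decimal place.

Standard weights: 0.14, 0.36, 0.46, 0.04.
Standardized rate: 0.1400×78.59 + 0.3600×71.85 + 0.4600×40.49 + 0.0400×10.88 = 55.9292 per 10,000.

55.9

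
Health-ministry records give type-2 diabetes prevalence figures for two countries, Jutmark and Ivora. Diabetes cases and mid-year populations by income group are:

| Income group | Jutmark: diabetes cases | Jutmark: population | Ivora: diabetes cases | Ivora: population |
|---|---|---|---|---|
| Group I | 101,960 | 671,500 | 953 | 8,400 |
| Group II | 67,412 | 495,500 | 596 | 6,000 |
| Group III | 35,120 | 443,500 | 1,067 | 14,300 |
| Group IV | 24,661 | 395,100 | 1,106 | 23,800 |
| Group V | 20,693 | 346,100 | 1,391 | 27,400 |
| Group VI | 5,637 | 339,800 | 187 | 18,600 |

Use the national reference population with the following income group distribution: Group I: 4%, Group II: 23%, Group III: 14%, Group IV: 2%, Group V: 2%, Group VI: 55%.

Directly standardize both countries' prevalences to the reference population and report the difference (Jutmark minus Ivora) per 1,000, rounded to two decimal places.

14.71

Income-specific rates per 1,000 for Jutmark: 151.839, 136.048, 79.188, 62.417, 59.789, 16.589.
For Ivora: 113.452, 99.333, 74.615, 46.471, 50.766, 10.054.
Standard weights: 0.04, 0.23, 0.14, 0.02, 0.02, 0.55.
Jutmark: 0.0400×151.839 + 0.2300×136.048 + 0.1400×79.188 + 0.0200×62.417 + 0.0200×59.789 + 0.5500×16.589 = 60.0192 per 1,000.
Ivora: 0.0400×113.452 + 0.2300×99.333 + 0.1400×74.615 + 0.0200×46.471 + 0.0200×50.766 + 0.5500×10.054 = 45.3052 per 1,000.
Difference = 60.0192 − 45.3052 = 14.7140.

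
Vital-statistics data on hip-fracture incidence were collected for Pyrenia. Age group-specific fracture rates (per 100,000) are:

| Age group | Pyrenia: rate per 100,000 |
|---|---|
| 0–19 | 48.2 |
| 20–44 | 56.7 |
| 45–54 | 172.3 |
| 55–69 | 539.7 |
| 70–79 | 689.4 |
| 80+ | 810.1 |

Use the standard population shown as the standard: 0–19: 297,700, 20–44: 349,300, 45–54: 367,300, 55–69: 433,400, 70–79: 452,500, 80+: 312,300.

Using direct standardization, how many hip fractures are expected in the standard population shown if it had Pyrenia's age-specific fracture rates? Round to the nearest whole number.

8963

Expected hip fractures = Σ (standard pop × age-specific rate ÷ 100,000)
= 297,700×48.2/100,000 + 349,300×56.7/100,000 + 367,300×172.3/100,000 + 433,400×539.7/100,000 + 452,500×689.4/100,000 + 312,300×810.1/100,000
= 143.49 + 198.05 + 632.86 + 2339.06 + 3119.53 + 2529.94 = 8962.94.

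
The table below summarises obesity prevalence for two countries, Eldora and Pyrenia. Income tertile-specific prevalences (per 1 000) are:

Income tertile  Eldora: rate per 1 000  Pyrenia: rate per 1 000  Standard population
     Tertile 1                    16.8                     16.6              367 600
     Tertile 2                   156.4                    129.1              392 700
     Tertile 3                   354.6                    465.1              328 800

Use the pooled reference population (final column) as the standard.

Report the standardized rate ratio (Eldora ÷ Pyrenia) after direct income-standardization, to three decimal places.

0.878

Standard total = 1 089 100; weights = 0.3375, 0.3606, 0.3019.
Eldora: 0.3375×16.8 + 0.3606×156.4 + 0.3019×354.6 = 169.1180 per 1 000.
Pyrenia: 0.3375×16.6 + 0.3606×129.1 + 0.3019×465.1 = 192.5669 per 1 000.
Ratio = 169.1180 ÷ 192.5669 = 0.87823.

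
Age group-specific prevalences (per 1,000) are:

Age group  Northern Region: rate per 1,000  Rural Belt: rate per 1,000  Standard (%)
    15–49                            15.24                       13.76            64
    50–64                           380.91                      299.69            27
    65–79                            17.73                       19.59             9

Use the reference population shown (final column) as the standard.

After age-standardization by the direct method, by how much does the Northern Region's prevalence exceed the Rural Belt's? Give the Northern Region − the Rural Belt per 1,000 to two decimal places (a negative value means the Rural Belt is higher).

22.71

Standard weights: 0.64, 0.27, 0.09.
The Northern Region: 0.6400×15.24 + 0.2700×380.91 + 0.0900×17.73 = 114.1950 per 1,000.
The Rural Belt: 0.6400×13.76 + 0.2700×299.69 + 0.0900×19.59 = 91.4858 per 1,000.
Difference = 114.1950 − 91.4858 = 22.7092.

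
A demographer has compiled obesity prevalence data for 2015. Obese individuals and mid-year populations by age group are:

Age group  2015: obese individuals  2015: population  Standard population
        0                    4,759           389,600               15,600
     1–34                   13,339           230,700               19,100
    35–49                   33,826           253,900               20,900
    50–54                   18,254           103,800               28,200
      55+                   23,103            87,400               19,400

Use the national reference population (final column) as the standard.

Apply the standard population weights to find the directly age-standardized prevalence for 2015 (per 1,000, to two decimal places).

Age-specific rates per 1,000 for 2015: 12.215, 57.820, 133.226, 175.857, 264.336.
Standard total = 103,200; weights = 0.1512, 0.1851, 0.2025, 0.2733, 0.1880.
Standardized rate: 0.1512×12.215 + 0.1851×57.820 + 0.2025×133.226 + 0.2733×175.857 + 0.1880×264.336 = 137.2736 per 1,000.

137.27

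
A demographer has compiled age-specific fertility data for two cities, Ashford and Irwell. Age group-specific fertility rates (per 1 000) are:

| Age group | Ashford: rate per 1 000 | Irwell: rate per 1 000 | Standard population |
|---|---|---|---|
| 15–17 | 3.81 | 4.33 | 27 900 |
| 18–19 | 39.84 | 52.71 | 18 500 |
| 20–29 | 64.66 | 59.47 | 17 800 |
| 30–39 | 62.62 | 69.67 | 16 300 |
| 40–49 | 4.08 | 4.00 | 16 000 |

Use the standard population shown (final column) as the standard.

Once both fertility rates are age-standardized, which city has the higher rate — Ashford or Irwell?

Irwell

Standard total = 96 500; weights = 0.2891, 0.1917, 0.1845, 0.1689, 0.1658.
Ashford: 0.2891×3.81 + 0.1917×39.84 + 0.1845×64.66 + 0.1689×62.62 + 0.1658×4.08 = 31.9199 per 1 000.
Irwell: 0.2891×4.33 + 0.1917×52.71 + 0.1845×59.47 + 0.1689×69.67 + 0.1658×4.00 = 34.7578 per 1 000.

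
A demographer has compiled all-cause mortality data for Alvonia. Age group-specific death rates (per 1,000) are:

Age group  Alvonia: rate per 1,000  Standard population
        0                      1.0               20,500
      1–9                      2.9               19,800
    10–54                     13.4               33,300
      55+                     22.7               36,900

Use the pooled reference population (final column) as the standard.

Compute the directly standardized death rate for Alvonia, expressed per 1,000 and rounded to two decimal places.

12.32

Standard total = 110,500; weights = 0.1855, 0.1792, 0.3014, 0.3339.
Standardized rate: 0.1855×1.0 + 0.1792×2.9 + 0.3014×13.4 + 0.3339×22.7 = 12.3237 per 1,000.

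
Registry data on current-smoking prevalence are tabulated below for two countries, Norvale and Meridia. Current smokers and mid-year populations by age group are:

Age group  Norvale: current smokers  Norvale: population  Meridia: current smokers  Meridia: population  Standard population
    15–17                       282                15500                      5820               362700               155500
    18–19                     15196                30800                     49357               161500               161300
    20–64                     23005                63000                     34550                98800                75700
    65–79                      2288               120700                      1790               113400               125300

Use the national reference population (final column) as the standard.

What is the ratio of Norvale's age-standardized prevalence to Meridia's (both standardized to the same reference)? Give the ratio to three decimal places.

Age-specific rates per 1000 for Norvale: 18.194, 493.377, 365.159, 18.956.
For Meridia: 16.046, 305.616, 349.696, 15.785.
Standard total = 517800; weights = 0.3003, 0.3115, 0.1462, 0.2420.
Norvale: 0.3003×18.194 + 0.3115×493.377 + 0.1462×365.159 + 0.2420×18.956 = 217.1272 per 1000.
Meridia: 0.3003×16.046 + 0.3115×305.616 + 0.1462×349.696 + 0.2420×15.785 = 154.9651 per 1000.
Ratio = 217.1272 ÷ 154.9651 = 1.40114.

1.401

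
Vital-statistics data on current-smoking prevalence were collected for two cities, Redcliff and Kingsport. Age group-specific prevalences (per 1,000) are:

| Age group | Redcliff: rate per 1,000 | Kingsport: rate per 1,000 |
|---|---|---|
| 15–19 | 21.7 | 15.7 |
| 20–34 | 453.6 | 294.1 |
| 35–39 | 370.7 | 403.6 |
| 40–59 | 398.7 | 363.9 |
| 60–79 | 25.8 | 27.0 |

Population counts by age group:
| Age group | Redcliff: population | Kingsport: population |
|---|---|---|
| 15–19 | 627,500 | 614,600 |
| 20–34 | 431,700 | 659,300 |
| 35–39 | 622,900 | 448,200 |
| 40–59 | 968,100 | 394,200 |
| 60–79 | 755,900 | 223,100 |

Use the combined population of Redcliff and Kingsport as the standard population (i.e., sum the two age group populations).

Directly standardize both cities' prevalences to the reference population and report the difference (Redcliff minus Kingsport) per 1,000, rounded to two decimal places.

33.50

Combined standard total = 5,745,500; weights = 0.2162, 0.1899, 0.1864, 0.2371, 0.1704.
Redcliff: 0.2162×21.7 + 0.1899×453.6 + 0.1864×370.7 + 0.2371×398.7 + 0.1704×25.8 = 258.8626 per 1,000.
Kingsport: 0.2162×15.7 + 0.1899×294.1 + 0.1864×403.6 + 0.2371×363.9 + 0.1704×27.0 = 225.3649 per 1,000.
Difference = 258.8626 − 225.3649 = 33.4977.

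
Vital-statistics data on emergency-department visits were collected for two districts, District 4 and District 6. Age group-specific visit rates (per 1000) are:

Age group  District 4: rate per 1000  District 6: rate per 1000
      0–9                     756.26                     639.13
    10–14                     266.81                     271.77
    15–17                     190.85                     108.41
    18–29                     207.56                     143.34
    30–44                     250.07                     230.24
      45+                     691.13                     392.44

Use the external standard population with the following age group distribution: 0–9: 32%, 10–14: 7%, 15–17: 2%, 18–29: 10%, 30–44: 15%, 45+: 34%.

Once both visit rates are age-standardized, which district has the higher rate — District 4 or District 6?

Standard weights: 0.32, 0.07, 0.02, 0.10, 0.15, 0.34.
District 4: 0.3200×756.26 + 0.0700×266.81 + 0.0200×190.85 + 0.1000×207.56 + 0.1500×250.07 + 0.3400×691.13 = 557.7476 per 1000.
District 6: 0.3200×639.13 + 0.0700×271.77 + 0.0200×108.41 + 0.1000×143.34 + 0.1500×230.24 + 0.3400×392.44 = 408.0133 per 1000.

District 4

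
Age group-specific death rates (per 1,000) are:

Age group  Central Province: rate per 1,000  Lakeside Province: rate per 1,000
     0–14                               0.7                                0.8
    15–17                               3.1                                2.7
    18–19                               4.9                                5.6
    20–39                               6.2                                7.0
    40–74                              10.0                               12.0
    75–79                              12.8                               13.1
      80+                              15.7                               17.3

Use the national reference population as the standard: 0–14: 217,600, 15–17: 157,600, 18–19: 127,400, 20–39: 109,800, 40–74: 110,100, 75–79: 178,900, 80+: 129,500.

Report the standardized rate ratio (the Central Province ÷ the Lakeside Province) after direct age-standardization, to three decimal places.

0.923

Standard total = 1,030,900; weights = 0.2111, 0.1529, 0.1236, 0.1065, 0.1068, 0.1735, 0.1256.
The Central Province: 0.2111×0.7 + 0.1529×3.1 + 0.1236×4.9 + 0.1065×6.2 + 0.1068×10.0 + 0.1735×12.8 + 0.1256×15.7 = 7.1491 per 1,000.
The Lakeside Province: 0.2111×0.8 + 0.1529×2.7 + 0.1236×5.6 + 0.1065×7.0 + 0.1068×12.0 + 0.1735×13.1 + 0.1256×17.3 = 7.7474 per 1,000.
Ratio = 7.1491 ÷ 7.7474 = 0.92277.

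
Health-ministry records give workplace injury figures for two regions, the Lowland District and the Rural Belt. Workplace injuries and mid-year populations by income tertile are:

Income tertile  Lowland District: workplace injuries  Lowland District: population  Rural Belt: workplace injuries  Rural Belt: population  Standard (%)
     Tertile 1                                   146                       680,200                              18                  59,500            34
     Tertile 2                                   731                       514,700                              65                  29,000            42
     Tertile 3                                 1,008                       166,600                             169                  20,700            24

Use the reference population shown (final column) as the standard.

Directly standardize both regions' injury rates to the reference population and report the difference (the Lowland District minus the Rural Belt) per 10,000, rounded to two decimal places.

Income-specific rates per 10,000 for the Lowland District: 2.15, 14.20, 60.50.
For the Rural Belt: 3.03, 22.41, 81.64.
Standard weights: 0.34, 0.42, 0.24.
The Lowland District: 0.3400×2.15 + 0.4200×14.20 + 0.2400×60.50 = 21.2158 per 10,000.
The Rural Belt: 0.3400×3.03 + 0.4200×22.41 + 0.2400×81.64 = 30.0366 per 10,000.
Difference = 21.2158 − 30.0366 = -8.8207.

-8.82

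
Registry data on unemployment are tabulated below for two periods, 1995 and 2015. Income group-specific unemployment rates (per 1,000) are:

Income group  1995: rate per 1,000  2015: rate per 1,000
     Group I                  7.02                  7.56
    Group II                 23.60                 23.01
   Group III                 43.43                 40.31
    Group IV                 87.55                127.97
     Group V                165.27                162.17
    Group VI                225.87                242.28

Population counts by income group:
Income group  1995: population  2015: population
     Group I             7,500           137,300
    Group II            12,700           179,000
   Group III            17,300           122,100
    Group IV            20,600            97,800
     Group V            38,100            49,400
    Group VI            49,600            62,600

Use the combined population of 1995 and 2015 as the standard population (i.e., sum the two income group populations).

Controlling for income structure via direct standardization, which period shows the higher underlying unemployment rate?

2015

Combined standard total = 794,000; weights = 0.1824, 0.2414, 0.1756, 0.1491, 0.1102, 0.1413.
1995: 0.1824×7.02 + 0.2414×23.60 + 0.1756×43.43 + 0.1491×87.55 + 0.1102×165.27 + 0.1413×225.87 = 77.7889 per 1,000.
2015: 0.1824×7.56 + 0.2414×23.01 + 0.1756×40.31 + 0.1491×127.97 + 0.1102×162.17 + 0.1413×242.28 = 85.2018 per 1,000.
The crude rates (139.97 vs 70.61) would put 1995 higher, but that reflects its income composition; once standardized to a common income structure, 2015 has the higher underlying rate.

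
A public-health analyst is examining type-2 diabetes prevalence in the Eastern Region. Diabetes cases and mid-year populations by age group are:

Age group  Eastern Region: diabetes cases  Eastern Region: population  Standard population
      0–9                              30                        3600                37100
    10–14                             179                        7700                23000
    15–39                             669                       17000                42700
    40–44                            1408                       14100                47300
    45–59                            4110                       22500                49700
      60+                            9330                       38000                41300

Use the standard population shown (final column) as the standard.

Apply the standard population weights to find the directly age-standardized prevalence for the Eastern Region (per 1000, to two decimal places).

Age-specific rates per 1000 for the Eastern Region: 8.333, 23.247, 39.353, 99.858, 182.667, 245.526.
Standard total = 241100; weights = 0.1539, 0.0954, 0.1771, 0.1962, 0.2061, 0.1713.
Standardized rate: 0.1539×8.333 + 0.0954×23.247 + 0.1771×39.353 + 0.1962×99.858 + 0.2061×182.667 + 0.1713×245.526 = 109.7730 per 1000.

109.77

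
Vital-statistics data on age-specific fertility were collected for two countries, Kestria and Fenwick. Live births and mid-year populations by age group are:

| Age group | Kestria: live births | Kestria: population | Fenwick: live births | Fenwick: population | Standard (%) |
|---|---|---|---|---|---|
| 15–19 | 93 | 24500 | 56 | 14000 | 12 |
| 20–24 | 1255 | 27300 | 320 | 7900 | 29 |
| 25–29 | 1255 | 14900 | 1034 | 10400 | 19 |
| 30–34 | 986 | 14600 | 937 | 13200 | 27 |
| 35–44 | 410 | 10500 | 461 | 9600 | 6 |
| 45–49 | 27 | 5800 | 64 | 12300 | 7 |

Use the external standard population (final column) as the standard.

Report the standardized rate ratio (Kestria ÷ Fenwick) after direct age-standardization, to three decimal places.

Age-specific rates per 1000 for Kestria: 3.796, 45.971, 84.228, 67.534, 39.048, 4.655.
For Fenwick: 4.000, 40.506, 99.423, 70.985, 48.021, 5.203.
Standard weights: 0.12, 0.29, 0.19, 0.27, 0.06, 0.07.
Kestria: 0.1200×3.796 + 0.2900×45.971 + 0.1900×84.228 + 0.2700×67.534 + 0.0600×39.048 + 0.0700×4.655 = 50.6933 per 1000.
Fenwick: 0.1200×4.000 + 0.2900×40.506 + 0.1900×99.423 + 0.2700×70.985 + 0.0600×48.021 + 0.0700×5.203 = 53.5286 per 1000.
Ratio = 50.6933 ÷ 53.5286 = 0.94703.

0.947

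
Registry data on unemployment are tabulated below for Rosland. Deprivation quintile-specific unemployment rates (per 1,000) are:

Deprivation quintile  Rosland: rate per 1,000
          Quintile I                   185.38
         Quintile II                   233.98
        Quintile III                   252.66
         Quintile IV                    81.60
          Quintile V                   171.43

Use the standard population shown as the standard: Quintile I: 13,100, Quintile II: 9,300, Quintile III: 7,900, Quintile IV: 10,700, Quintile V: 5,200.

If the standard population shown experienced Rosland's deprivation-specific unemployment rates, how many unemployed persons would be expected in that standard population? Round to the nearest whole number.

Expected unemployed persons = Σ (standard pop × deprivation-specific rate ÷ 1,000)
= 13,100×185.38/1,000 + 9,300×233.98/1,000 + 7,900×252.66/1,000 + 10,700×81.60/1,000 + 5,200×171.43/1,000
= 2428.48 + 2176.01 + 1996.01 + 873.12 + 891.44 = 8365.06.

8365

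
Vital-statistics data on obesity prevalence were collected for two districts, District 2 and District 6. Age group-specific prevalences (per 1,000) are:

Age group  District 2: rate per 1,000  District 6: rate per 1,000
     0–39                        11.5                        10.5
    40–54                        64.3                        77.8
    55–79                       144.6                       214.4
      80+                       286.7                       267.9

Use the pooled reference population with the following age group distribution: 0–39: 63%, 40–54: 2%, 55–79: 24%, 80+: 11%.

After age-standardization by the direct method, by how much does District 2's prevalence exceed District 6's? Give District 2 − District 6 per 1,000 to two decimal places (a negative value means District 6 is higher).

-14.32

Standard weights: 0.63, 0.02, 0.24, 0.11.
District 2: 0.6300×11.5 + 0.0200×64.3 + 0.2400×144.6 + 0.1100×286.7 = 74.7720 per 1,000.
District 6: 0.6300×10.5 + 0.0200×77.8 + 0.2400×214.4 + 0.1100×267.9 = 89.0960 per 1,000.
Difference = 74.7720 − 89.0960 = -14.3240.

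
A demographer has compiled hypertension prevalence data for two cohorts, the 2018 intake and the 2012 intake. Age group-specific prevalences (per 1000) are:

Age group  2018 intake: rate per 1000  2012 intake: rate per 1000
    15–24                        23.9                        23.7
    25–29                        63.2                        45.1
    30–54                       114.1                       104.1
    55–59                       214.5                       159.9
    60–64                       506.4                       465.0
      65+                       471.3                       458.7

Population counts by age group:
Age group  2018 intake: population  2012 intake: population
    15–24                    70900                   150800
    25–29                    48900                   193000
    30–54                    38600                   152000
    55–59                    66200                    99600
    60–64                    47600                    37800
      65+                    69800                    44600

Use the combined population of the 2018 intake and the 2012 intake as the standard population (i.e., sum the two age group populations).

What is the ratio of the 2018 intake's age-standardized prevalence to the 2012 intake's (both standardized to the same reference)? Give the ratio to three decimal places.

Combined standard total = 1019800; weights = 0.2174, 0.2372, 0.1869, 0.1626, 0.0837, 0.1122.
The 2018 intake: 0.2174×23.9 + 0.2372×63.2 + 0.1869×114.1 + 0.1626×214.5 + 0.0837×506.4 + 0.1122×471.3 = 171.6626 per 1000.
The 2012 intake: 0.2174×23.7 + 0.2372×45.1 + 0.1869×104.1 + 0.1626×159.9 + 0.0837×465.0 + 0.1122×458.7 = 151.6995 per 1000.
Ratio = 171.6626 ÷ 151.6995 = 1.13160.

1.132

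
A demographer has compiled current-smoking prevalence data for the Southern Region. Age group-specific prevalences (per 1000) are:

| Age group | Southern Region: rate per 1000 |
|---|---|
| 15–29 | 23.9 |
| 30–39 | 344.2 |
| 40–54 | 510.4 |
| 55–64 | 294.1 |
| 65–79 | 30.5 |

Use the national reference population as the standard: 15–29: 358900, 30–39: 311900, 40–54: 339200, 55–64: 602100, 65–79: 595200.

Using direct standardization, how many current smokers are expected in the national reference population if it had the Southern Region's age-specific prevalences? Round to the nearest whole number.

484293

Expected current smokers = Σ (standard pop × age-specific rate ÷ 1000)
= 358900×23.9/1000 + 311900×344.2/1000 + 339200×510.4/1000 + 602100×294.1/1000 + 595200×30.5/1000
= 8577.71 + 107355.98 + 173127.68 + 177077.61 + 18153.60 = 484292.58.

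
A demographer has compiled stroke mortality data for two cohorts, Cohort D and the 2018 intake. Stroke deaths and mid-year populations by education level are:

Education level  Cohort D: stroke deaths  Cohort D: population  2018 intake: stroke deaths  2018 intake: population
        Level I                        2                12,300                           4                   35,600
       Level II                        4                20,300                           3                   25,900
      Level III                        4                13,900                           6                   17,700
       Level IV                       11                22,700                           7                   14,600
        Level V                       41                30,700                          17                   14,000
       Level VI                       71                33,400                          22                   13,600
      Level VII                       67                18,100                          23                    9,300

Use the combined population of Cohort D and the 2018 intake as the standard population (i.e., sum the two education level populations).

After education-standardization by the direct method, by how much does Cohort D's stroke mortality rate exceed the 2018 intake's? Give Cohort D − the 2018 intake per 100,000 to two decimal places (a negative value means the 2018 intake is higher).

Education-specific rates per 100,000 for Cohort D: 16.26, 19.70, 28.78, 48.46, 133.55, 212.57, 370.17.
For the 2018 intake: 11.24, 11.58, 33.90, 47.95, 121.43, 161.76, 247.31.
Combined standard total = 282,100; weights = 0.1698, 0.1638, 0.1120, 0.1322, 0.1585, 0.1666, 0.0971.
Cohort D: 0.1698×16.26 + 0.1638×19.70 + 0.1120×28.78 + 0.1322×48.46 + 0.1585×133.55 + 0.1666×212.57 + 0.0971×370.17 = 108.1507 per 100,000.
The 2018 intake: 0.1698×11.24 + 0.1638×11.58 + 0.1120×33.90 + 0.1322×47.95 + 0.1585×121.43 + 0.1666×161.76 + 0.0971×247.31 = 84.1546 per 100,000.
Difference = 108.1507 − 84.1546 = 23.9961.

24.00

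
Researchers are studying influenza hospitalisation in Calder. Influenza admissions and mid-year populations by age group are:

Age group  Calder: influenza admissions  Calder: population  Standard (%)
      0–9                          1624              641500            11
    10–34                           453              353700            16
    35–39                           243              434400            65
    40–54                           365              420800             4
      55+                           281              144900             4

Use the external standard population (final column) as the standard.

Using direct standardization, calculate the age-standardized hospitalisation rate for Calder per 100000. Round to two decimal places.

Age-specific rates per 100000 for Calder: 253.16, 128.07, 55.94, 86.74, 193.93.
Standard weights: 0.11, 0.16, 0.65, 0.04, 0.04.
Standardized rate: 0.1100×253.16 + 0.1600×128.07 + 0.6500×55.94 + 0.0400×86.74 + 0.0400×193.93 = 95.9263 per 100000.

95.93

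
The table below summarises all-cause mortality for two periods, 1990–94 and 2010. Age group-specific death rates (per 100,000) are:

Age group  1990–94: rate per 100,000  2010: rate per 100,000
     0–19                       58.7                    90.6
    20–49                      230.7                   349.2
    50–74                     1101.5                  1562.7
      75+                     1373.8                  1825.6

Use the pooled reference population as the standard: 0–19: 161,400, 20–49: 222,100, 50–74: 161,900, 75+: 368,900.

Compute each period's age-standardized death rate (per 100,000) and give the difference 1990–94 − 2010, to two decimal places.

-298.38

Standard total = 914,300; weights = 0.1765, 0.2429, 0.1771, 0.4035.
1990–94: 0.1765×58.7 + 0.2429×230.7 + 0.1771×1101.5 + 0.4035×1373.8 = 815.7501 per 100,000.
2010: 0.1765×90.6 + 0.2429×349.2 + 0.1771×1562.7 + 0.4035×1825.6 = 1114.1257 per 100,000.
Difference = 815.7501 − 1114.1257 = -298.3756.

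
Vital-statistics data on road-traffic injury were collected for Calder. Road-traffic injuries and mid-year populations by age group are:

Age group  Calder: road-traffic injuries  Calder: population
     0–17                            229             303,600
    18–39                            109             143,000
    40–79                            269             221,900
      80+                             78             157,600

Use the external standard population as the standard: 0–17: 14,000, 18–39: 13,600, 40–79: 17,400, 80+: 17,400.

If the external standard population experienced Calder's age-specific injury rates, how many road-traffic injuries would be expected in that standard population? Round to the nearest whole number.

Age-specific rates per 100,000 for Calder: 75.43, 76.22, 121.23, 49.49.
Expected road-traffic injuries = Σ (standard pop × age-specific rate ÷ 100,000)
= 14,000×75.43/100,000 + 13,600×76.22/100,000 + 17,400×121.23/100,000 + 17,400×49.49/100,000
= 10.56 + 10.37 + 21.09 + 8.61 = 50.63.

51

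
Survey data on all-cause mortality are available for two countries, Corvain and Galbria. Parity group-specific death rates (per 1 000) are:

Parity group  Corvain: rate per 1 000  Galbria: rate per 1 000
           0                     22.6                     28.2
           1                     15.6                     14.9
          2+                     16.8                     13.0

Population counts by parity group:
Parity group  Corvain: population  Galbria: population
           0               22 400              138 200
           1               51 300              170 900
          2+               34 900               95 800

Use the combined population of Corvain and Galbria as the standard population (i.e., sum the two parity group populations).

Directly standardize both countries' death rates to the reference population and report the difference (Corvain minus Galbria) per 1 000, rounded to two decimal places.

Combined standard total = 513 500; weights = 0.3128, 0.4327, 0.2545.
Corvain: 0.3128×22.6 + 0.4327×15.6 + 0.2545×16.8 = 18.0947 per 1 000.
Galbria: 0.3128×28.2 + 0.4327×14.9 + 0.2545×13.0 = 18.5760 per 1 000.
Difference = 18.0947 − 18.5760 = -0.4813.

-0.48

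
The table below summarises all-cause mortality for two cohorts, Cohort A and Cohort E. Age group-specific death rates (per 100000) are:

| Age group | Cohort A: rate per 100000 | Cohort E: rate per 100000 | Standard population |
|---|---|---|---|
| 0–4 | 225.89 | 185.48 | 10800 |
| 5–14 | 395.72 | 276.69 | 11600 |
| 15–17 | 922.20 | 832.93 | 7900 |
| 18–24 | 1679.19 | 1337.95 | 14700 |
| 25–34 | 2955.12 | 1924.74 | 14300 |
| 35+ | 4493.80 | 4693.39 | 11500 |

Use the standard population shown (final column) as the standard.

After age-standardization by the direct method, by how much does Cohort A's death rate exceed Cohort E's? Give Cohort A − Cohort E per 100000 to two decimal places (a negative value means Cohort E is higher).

Standard total = 70800; weights = 0.1525, 0.1638, 0.1116, 0.2076, 0.2020, 0.1624.
Cohort A: 0.1525×225.89 + 0.1638×395.72 + 0.1116×922.20 + 0.2076×1679.19 + 0.2020×2955.12 + 0.1624×4493.80 = 1877.6321 per 100000.
Cohort E: 0.1525×185.48 + 0.1638×276.69 + 0.1116×832.93 + 0.2076×1337.95 + 0.2020×1924.74 + 0.1624×4693.39 = 1595.4600 per 100000.
Difference = 1877.6321 − 1595.4600 = 282.1721.

282.17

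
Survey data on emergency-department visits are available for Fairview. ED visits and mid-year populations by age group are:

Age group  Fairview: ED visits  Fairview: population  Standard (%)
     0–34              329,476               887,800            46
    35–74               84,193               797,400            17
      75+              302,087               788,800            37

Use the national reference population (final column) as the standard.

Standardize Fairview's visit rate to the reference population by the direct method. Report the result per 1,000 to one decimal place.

330.4

Age-specific rates per 1,000 for Fairview: 371.115, 105.584, 382.970.
Standard weights: 0.46, 0.17, 0.37.
Standardized rate: 0.4600×371.115 + 0.1700×105.584 + 0.3700×382.970 = 330.3613 per 1,000.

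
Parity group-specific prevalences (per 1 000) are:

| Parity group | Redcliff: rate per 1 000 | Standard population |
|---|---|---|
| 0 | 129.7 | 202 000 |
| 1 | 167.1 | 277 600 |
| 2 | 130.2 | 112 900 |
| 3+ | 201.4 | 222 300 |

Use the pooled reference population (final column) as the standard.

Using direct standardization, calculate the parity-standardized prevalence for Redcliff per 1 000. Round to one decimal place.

162.1

Standard total = 814 800; weights = 0.2479, 0.3407, 0.1386, 0.2728.
Standardized rate: 0.2479×129.7 + 0.3407×167.1 + 0.1386×130.2 + 0.2728×201.4 = 162.0731 per 1 000.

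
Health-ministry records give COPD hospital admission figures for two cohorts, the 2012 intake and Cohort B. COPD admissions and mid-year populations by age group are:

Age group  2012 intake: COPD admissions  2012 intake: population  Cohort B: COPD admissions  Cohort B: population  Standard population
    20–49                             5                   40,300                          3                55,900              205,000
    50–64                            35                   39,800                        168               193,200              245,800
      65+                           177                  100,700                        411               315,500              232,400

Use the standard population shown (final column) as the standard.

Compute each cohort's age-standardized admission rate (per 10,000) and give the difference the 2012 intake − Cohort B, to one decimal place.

Age-specific rates per 10,000 for the 2012 intake: 1.24, 8.79, 17.58.
For Cohort B: 0.54, 8.70, 13.03.
Standard total = 683,200; weights = 0.3001, 0.3598, 0.3402.
The 2012 intake: 0.3001×1.24 + 0.3598×8.79 + 0.3402×17.58 = 9.5152 per 10,000.
Cohort B: 0.3001×0.54 + 0.3598×8.70 + 0.3402×13.03 = 7.7208 per 10,000.
Difference = 9.5152 − 7.7208 = 1.7944.

1.8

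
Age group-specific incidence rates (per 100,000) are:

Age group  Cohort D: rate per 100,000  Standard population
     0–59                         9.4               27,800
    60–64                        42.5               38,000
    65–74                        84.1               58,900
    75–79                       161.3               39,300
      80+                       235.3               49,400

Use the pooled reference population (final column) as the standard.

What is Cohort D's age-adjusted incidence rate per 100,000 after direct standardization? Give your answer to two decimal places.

116.18

Standard total = 213,400; weights = 0.1303, 0.1781, 0.2760, 0.1842, 0.2315.
Standardized rate: 0.1303×9.4 + 0.1781×42.5 + 0.2760×84.1 + 0.1842×161.3 + 0.2315×235.3 = 116.1796 per 100,000.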